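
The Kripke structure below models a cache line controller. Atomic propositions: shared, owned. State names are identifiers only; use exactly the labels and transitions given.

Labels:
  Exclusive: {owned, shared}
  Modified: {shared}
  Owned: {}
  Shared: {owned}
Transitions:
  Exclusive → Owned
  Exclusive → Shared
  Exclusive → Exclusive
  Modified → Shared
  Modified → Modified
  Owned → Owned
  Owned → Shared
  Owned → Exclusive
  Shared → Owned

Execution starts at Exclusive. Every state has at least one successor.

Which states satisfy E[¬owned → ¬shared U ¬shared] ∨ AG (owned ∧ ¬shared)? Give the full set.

States satisfying ¬owned → ¬shared: {Exclusive, Owned, Shared}.
States satisfying ¬shared: {Owned, Shared}.
States satisfying E[¬owned → ¬shared U ¬shared]: {Exclusive, Owned, Shared}.
States satisfying owned ∧ ¬shared: {Shared}.
States satisfying AG (owned ∧ ¬shared): ∅.
States satisfying E[¬owned → ¬shared U ¬shared] ∨ AG (owned ∧ ¬shared): {Exclusive, Owned, Shared}.

{Exclusive, Owned, Shared}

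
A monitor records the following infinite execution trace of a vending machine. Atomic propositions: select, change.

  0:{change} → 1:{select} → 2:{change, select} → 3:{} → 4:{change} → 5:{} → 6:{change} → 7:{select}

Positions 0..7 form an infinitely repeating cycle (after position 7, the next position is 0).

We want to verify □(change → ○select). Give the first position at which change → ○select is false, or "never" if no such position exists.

Check change → ○select at each position in order: 0 ✓, 1 ✓.
At position 2 the labels are {change, select} and the next position 3 has {}, so change → ○select is false there. This is the first violation.

2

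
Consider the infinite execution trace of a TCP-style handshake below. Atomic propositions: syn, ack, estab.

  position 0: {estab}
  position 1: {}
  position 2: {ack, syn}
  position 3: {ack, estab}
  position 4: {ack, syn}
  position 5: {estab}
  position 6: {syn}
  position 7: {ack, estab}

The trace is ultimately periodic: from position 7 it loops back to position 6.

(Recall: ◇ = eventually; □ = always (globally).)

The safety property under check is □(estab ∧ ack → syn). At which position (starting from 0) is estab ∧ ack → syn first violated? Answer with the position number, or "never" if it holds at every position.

Check estab ∧ ack → syn at each position in order: 0 ✓, 1 ✓, 2 ✓.
At position 3 the labels are {ack, estab}, so estab ∧ ack → syn is false there. This is the first violation.

3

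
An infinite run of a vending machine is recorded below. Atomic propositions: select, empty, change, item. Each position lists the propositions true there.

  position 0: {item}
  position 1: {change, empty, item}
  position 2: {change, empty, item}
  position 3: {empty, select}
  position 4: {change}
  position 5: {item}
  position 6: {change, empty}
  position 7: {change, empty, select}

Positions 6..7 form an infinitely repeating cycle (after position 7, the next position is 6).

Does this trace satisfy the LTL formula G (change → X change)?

Violated

change → X change must hold at every position from 0 onward. It fails at position 2, so G (change → X change) is false.
Positions where change holds: 1, 2, 4, 6, 7.
Check X change at each: 1→ok, 2→fails, 4→fails, 6→ok, 7→ok.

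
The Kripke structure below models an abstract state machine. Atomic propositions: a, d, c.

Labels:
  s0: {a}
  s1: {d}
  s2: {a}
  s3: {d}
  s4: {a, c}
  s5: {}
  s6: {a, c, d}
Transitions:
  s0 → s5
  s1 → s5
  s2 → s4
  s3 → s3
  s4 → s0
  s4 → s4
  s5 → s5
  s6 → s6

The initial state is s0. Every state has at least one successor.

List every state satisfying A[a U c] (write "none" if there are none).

States satisfying a: {s0, s2, s4, s6}.
States satisfying c: {s4, s6}.
States satisfying A[a U c]: {s2, s4, s6}.

{s2, s4, s6}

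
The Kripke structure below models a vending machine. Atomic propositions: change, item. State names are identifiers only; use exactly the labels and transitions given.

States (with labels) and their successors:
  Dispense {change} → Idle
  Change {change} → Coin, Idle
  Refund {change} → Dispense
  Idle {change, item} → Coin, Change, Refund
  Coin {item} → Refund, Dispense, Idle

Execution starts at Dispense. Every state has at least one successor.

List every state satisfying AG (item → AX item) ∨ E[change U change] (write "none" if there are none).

States satisfying item → AX item: {Dispense, Change, Refund}.
States satisfying AG (item → AX item): ∅.
States satisfying change: {Dispense, Change, Refund, Idle}.
States satisfying E[change U change]: {Dispense, Change, Refund, Idle}.
States satisfying AG (item → AX item) ∨ E[change U change]: {Dispense, Change, Refund, Idle}.

{Dispense, Change, Refund, Idle}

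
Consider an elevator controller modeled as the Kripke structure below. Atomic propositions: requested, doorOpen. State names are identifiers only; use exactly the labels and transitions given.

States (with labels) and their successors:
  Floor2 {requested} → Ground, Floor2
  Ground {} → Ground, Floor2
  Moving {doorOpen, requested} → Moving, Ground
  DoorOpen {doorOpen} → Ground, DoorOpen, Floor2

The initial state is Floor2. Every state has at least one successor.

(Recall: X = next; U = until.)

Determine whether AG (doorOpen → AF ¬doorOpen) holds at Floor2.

States satisfying doorOpen → AF ¬doorOpen: {Floor2, Ground}.
States satisfying AG (doorOpen → AF ¬doorOpen): {Floor2, Ground}.
Every state reachable from Floor2 satisfies doorOpen → AF ¬doorOpen.
Floor2 ∈ Sat(AG (doorOpen → AF ¬doorOpen)).

Satisfied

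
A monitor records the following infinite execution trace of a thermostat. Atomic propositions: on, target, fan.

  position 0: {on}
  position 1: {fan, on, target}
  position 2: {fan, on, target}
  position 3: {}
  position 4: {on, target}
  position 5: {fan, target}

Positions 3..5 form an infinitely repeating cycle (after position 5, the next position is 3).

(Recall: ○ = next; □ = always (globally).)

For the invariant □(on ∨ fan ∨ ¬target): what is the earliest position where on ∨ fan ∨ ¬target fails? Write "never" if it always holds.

never

on ∨ fan ∨ ¬target holds at every position 0..5, and those are all the positions the trace ever visits, so the invariant □(on ∨ fan ∨ ¬target) is never violated.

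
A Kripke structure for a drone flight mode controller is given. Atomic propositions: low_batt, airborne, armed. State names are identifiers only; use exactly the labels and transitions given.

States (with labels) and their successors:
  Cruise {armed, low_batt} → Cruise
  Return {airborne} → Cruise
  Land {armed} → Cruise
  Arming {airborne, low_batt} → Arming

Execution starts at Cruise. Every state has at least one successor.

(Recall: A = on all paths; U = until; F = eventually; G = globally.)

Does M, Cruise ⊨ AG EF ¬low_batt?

Violated

States satisfying EF ¬low_batt: {Return, Land}.
States satisfying AG EF ¬low_batt: ∅.
Cruise is reachable from Cruise and violates EF ¬low_batt, so AG fails at Cruise.
Cruise ∉ Sat(AG EF ¬low_batt).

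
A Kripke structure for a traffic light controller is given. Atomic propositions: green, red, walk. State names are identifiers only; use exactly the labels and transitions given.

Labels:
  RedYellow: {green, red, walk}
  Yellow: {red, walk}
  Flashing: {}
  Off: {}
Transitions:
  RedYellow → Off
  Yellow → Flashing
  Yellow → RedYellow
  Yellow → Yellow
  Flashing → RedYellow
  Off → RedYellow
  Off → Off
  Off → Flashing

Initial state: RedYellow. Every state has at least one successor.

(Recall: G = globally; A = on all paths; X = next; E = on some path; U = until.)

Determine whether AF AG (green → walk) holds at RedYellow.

Yes

States satisfying AG (green → walk): {RedYellow, Yellow, Flashing, Off}.
States satisfying AF AG (green → walk): {RedYellow, Yellow, Flashing, Off}.
RedYellow ∈ Sat(AF AG (green → walk)).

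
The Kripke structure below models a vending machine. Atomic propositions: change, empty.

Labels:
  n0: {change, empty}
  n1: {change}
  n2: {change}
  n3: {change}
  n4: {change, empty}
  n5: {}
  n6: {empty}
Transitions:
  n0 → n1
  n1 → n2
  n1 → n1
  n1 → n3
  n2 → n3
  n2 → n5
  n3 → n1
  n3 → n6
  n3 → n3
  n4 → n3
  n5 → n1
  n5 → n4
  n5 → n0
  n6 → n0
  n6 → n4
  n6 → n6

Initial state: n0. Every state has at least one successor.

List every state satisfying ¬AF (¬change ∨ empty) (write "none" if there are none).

States satisfying ¬change ∨ empty: {n0, n4, n5, n6}.
States satisfying AF (¬change ∨ empty): {n0, n4, n5, n6}.
States satisfying ¬AF (¬change ∨ empty): {n1, n2, n3}.

{n1, n2, n3}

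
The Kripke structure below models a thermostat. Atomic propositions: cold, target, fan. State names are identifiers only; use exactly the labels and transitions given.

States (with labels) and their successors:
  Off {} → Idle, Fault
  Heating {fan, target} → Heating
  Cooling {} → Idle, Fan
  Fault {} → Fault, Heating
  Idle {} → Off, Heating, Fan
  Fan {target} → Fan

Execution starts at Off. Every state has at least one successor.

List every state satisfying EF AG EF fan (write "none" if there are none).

States satisfying AG EF fan: {Heating, Fault}.
States satisfying EF AG EF fan: {Off, Heating, Cooling, Fault, Idle}.

{Off, Heating, Cooling, Fault, Idle}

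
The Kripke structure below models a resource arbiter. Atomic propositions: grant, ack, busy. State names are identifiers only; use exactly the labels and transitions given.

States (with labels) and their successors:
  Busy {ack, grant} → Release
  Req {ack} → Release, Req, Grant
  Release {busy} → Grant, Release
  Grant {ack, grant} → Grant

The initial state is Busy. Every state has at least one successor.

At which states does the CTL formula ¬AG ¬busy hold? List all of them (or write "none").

{Busy, Req, Release}

States satisfying ¬busy: {Busy, Req, Grant}.
States satisfying AG ¬busy: {Grant}.
States satisfying ¬AG ¬busy: {Busy, Req, Release}.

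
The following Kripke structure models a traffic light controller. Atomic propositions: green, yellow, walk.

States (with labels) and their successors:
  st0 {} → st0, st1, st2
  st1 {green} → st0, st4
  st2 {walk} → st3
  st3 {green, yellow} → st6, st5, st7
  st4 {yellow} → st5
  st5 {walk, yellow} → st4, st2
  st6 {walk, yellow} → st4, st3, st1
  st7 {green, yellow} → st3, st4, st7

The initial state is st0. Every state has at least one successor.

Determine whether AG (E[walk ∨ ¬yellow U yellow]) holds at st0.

States satisfying E[walk ∨ ¬yellow U yellow]: {st0, st1, st2, st3, st4, st5, st6, st7}.
States satisfying AG (E[walk ∨ ¬yellow U yellow]): {st0, st1, st2, st3, st4, st5, st6, st7}.
Every state reachable from st0 satisfies E[walk ∨ ¬yellow U yellow].
st0 ∈ Sat(AG (E[walk ∨ ¬yellow U yellow])).

Satisfied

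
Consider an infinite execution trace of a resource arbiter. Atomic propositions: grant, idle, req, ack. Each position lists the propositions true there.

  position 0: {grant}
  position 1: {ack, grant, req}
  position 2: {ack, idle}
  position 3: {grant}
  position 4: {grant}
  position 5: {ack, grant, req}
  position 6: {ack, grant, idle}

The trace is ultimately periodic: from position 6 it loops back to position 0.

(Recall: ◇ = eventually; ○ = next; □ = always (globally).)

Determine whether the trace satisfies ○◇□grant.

The position after 0 is 1; ◇□grant is false there.

Does not hold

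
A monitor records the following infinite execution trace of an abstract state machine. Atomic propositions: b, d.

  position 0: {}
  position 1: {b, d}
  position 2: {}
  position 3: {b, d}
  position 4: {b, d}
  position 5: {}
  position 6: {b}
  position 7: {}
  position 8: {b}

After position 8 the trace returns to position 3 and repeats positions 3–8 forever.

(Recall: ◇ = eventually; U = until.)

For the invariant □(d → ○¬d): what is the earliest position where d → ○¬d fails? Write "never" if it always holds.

Check d → ○¬d at each position in order: 0 ✓, 1 ✓, 2 ✓.
At position 3 the labels are {b, d} and the next position 4 has {b, d}, so d → ○¬d is false there. This is the first violation.

3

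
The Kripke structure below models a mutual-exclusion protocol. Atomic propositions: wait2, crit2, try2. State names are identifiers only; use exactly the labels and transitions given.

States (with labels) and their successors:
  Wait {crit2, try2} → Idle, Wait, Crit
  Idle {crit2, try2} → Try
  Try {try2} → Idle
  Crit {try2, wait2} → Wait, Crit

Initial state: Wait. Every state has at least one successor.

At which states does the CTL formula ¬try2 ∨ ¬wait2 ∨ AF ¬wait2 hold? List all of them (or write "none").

{Wait, Idle, Try}

States satisfying ¬try2: ∅.
States satisfying ¬wait2: {Wait, Idle, Try}.
States satisfying ¬try2 ∨ ¬wait2: {Wait, Idle, Try}.
States satisfying AF ¬wait2: {Wait, Idle, Try}.
States satisfying ¬try2 ∨ ¬wait2 ∨ AF ¬wait2: {Wait, Idle, Try}.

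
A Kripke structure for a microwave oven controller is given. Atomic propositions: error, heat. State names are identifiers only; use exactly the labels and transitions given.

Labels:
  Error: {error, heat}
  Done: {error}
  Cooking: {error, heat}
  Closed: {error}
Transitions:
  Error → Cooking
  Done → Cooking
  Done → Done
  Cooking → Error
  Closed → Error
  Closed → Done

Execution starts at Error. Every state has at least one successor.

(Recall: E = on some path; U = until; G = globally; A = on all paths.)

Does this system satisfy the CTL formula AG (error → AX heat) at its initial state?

Satisfied

States satisfying error → AX heat: {Error, Cooking}.
States satisfying AG (error → AX heat): {Error, Cooking}.
Every state reachable from Error satisfies error → AX heat.
Error ∈ Sat(AG (error → AX heat)).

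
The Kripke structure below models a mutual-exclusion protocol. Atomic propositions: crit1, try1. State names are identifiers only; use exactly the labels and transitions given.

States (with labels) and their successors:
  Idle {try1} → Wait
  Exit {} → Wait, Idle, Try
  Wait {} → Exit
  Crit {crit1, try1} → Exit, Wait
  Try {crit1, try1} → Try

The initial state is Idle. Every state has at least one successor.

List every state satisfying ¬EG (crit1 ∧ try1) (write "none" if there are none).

{Idle, Exit, Wait, Crit}

States satisfying crit1 ∧ try1: {Crit, Try}.
States satisfying EG (crit1 ∧ try1): {Try}.
States satisfying ¬EG (crit1 ∧ try1): {Idle, Exit, Wait, Crit}.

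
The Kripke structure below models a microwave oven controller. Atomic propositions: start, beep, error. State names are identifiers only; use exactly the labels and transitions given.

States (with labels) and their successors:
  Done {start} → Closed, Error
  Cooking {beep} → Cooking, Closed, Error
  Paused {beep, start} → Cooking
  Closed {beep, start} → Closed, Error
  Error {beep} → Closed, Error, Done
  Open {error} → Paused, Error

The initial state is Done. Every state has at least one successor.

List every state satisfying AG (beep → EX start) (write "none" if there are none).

States satisfying beep → EX start: {Done, Cooking, Closed, Error, Open}.
States satisfying AG (beep → EX start): {Done, Cooking, Closed, Error}.

{Done, Cooking, Closed, Error}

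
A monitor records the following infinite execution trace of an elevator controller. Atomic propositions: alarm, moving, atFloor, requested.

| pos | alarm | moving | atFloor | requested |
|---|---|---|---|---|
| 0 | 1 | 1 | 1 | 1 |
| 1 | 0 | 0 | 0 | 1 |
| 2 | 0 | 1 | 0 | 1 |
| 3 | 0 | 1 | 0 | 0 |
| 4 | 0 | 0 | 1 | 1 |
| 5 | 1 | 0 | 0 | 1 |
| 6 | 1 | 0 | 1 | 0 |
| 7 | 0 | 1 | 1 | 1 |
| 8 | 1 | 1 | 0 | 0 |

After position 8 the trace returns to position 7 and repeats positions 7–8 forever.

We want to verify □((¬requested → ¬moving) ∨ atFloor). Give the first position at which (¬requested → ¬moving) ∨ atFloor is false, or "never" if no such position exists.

3

Check (¬requested → ¬moving) ∨ atFloor at each position in order: 0 ✓, 1 ✓, 2 ✓.
At position 3 the labels are {moving}, so (¬requested → ¬moving) ∨ atFloor is false there. This is the first violation.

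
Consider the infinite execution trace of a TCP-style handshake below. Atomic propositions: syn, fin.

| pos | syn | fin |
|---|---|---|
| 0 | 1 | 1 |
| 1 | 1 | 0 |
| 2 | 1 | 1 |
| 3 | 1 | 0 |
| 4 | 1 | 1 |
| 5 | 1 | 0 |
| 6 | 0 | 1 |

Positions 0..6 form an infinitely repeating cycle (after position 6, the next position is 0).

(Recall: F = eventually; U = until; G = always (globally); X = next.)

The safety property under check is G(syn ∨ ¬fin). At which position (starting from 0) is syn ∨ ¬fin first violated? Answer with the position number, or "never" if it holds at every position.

6

Check syn ∨ ¬fin at each position in order: 0 ✓, 1 ✓, 2 ✓, 3 ✓, 4 ✓, 5 ✓.
At position 6 the labels are {fin}, so syn ∨ ¬fin is false there. This is the first violation.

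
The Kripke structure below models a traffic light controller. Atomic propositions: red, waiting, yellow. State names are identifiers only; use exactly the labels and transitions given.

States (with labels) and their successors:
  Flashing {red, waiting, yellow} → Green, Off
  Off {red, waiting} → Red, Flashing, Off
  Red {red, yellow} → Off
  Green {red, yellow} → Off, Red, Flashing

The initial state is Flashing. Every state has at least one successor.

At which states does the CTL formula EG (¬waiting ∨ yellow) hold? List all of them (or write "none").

States satisfying ¬waiting ∨ yellow: {Flashing, Red, Green}.
States satisfying EG (¬waiting ∨ yellow): {Flashing, Green}.

{Flashing, Green}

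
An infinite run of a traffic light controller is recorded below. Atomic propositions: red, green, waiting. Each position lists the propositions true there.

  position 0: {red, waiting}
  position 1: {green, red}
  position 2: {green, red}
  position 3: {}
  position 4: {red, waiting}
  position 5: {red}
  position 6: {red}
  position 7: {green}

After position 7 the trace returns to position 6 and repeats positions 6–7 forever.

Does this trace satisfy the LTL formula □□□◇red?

□□◇red holds at every position 0..7, and those are all positions ever visited, so □□□◇red holds.

Satisfied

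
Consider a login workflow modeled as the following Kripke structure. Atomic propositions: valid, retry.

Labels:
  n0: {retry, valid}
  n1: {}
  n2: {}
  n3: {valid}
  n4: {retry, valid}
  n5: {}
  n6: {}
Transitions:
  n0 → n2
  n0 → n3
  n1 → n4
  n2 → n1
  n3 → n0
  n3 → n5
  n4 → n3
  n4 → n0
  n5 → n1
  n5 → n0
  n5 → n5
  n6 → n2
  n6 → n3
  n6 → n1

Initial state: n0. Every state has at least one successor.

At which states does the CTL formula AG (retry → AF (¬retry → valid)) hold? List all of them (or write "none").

{n0, n1, n2, n3, n4, n5, n6}

States satisfying retry → AF (¬retry → valid): {n0, n1, n2, n3, n4, n5, n6}.
States satisfying AG (retry → AF (¬retry → valid)): {n0, n1, n2, n3, n4, n5, n6}.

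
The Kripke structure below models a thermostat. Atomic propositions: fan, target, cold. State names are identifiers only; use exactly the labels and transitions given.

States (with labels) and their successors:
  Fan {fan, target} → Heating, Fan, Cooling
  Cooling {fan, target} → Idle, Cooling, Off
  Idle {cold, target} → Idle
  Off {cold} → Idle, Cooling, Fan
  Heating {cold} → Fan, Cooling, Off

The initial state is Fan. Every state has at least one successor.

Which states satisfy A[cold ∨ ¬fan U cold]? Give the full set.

States satisfying cold ∨ ¬fan: {Idle, Off, Heating}.
States satisfying cold: {Idle, Off, Heating}.
States satisfying A[cold ∨ ¬fan U cold]: {Idle, Off, Heating}.

{Idle, Off, Heating}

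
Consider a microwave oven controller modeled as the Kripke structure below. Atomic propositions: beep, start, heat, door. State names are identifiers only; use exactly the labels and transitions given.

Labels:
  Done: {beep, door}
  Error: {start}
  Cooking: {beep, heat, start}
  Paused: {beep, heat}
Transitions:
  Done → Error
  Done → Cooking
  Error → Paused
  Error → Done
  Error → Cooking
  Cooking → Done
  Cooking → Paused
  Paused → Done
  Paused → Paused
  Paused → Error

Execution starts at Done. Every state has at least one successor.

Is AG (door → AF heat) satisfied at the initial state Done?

No

States satisfying door → AF heat: {Error, Cooking, Paused}.
States satisfying AG (door → AF heat): ∅.
Done is reachable from Done and violates door → AF heat, so AG fails at Done.
Done ∉ Sat(AG (door → AF heat)).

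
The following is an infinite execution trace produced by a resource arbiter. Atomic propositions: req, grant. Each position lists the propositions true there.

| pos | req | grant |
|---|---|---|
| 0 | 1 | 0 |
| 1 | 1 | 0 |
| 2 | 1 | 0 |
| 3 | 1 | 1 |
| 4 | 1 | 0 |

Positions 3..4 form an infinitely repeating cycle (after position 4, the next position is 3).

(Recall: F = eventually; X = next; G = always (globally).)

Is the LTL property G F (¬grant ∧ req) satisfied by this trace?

F (¬grant ∧ req) holds at every position 0..4, and those are all positions ever visited, so G F (¬grant ∧ req) holds.

Satisfied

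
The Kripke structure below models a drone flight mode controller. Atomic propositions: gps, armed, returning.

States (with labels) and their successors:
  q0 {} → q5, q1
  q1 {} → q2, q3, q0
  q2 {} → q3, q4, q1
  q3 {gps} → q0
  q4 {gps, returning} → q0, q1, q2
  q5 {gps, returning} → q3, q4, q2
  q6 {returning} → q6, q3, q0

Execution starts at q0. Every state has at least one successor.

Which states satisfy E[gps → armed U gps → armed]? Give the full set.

States satisfying gps → armed: {q0, q1, q2, q6}.
States satisfying E[gps → armed U gps → armed]: {q0, q1, q2, q6}.

{q0, q1, q2, q6}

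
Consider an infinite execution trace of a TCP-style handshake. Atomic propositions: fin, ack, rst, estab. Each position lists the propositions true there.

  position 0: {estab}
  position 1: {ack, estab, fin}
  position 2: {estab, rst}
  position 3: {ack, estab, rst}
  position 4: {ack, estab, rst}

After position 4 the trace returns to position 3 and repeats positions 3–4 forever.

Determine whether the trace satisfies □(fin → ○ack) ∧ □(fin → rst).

No

fin → ○ack must hold at every position from 0 onward. It fails at position 1, so □(fin → ○ack) is false.
Positions where fin holds: 1.
Check ○ack at each: 1→fails.
fin → rst must hold at every position from 0 onward. It fails at position 1, so □(fin → rst) is false.
Positions where fin holds: 1.
Check rst at each: 1→fails.
At position 0: □(fin → ○ack) is false; □(fin → rst) is false; so □(fin → ○ack) ∧ □(fin → rst) is false.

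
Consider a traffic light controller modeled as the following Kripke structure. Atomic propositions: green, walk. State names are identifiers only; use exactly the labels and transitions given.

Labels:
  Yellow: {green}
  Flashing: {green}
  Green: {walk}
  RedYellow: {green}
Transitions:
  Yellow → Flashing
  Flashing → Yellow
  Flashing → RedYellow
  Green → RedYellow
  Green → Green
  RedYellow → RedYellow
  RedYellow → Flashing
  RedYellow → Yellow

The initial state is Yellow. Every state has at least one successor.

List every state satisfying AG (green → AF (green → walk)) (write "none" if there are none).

none

States satisfying green → AF (green → walk): {Green}.
States satisfying AG (green → AF (green → walk)): ∅.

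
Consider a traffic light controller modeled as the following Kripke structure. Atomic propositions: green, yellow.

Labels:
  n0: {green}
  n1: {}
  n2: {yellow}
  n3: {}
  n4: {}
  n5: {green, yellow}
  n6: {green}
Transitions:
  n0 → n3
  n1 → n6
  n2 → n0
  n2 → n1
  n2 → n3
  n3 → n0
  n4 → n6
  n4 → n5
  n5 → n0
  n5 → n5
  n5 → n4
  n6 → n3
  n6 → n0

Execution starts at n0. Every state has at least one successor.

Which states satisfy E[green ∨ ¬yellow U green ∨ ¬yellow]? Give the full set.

{n0, n1, n3, n4, n5, n6}

States satisfying green ∨ ¬yellow: {n0, n1, n3, n4, n5, n6}.
States satisfying E[green ∨ ¬yellow U green ∨ ¬yellow]: {n0, n1, n3, n4, n5, n6}.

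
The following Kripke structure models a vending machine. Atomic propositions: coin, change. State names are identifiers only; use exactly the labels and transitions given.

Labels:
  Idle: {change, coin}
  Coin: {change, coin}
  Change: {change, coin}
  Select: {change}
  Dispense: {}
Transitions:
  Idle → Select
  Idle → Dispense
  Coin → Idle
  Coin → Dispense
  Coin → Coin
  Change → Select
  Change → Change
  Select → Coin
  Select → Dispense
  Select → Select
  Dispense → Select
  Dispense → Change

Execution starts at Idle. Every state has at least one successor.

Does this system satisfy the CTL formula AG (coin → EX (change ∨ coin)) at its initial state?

States satisfying coin → EX (change ∨ coin): {Idle, Coin, Change, Select, Dispense}.
States satisfying AG (coin → EX (change ∨ coin)): {Idle, Coin, Change, Select, Dispense}.
Every state reachable from Idle satisfies coin → EX (change ∨ coin).
Idle ∈ Sat(AG (coin → EX (change ∨ coin))).

Yes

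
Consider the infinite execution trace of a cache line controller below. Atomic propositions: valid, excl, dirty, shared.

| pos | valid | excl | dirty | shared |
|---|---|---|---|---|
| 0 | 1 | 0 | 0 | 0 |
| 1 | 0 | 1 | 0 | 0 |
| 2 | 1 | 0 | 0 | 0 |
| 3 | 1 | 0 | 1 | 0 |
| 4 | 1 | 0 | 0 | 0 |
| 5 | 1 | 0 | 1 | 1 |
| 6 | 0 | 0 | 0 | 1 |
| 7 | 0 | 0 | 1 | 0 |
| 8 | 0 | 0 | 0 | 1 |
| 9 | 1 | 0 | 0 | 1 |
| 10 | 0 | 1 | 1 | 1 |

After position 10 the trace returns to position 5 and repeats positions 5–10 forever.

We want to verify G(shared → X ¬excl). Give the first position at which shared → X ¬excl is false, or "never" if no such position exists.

9

Check shared → X ¬excl at each position in order: 0 ✓, 1 ✓, 2 ✓, 3 ✓, 4 ✓, 5 ✓, 6 ✓, 7 ✓, 8 ✓.
At position 9 the labels are {shared, valid} and the next position 10 has {dirty, excl, shared}, so shared → X ¬excl is false there. This is the first violation.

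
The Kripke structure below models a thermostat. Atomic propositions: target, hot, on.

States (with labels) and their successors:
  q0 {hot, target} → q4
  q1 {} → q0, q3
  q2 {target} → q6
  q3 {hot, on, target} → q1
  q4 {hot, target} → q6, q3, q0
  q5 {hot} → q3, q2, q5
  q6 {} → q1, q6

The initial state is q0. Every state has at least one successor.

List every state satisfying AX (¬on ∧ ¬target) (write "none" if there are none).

States satisfying ¬on ∧ ¬target: {q1, q5, q6}.
States satisfying AX (¬on ∧ ¬target): {q2, q3, q6}.

{q2, q3, q6}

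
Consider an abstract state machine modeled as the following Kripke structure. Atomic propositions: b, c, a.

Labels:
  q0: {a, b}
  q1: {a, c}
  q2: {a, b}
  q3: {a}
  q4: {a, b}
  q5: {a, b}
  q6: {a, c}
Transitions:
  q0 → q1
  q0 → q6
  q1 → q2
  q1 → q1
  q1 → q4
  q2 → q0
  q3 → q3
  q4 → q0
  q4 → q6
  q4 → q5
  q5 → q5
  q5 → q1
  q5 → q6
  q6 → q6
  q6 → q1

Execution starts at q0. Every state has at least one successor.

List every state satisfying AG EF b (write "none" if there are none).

States satisfying EF b: {q0, q1, q2, q4, q5, q6}.
States satisfying AG EF b: {q0, q1, q2, q4, q5, q6}.

{q0, q1, q2, q4, q5, q6}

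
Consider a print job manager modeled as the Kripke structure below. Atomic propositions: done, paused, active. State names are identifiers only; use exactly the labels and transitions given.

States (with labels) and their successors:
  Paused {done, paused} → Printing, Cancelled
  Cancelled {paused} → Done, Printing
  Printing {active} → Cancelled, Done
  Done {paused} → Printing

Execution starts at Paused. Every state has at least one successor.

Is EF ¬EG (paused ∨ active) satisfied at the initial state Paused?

Violated

States satisfying ¬EG (paused ∨ active): ∅.
States satisfying EF ¬EG (paused ∨ active): ∅.
No suitable path/successor from Paused witnesses the formula.
Paused ∉ Sat(EF ¬EG (paused ∨ active)).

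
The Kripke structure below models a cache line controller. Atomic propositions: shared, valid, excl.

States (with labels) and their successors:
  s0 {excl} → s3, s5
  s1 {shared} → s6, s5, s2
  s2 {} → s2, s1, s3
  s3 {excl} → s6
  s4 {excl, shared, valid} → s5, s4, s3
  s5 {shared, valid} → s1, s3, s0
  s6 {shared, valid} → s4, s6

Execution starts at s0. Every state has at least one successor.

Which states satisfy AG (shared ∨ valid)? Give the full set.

States satisfying shared ∨ valid: {s1, s4, s5, s6}.
States satisfying AG (shared ∨ valid): ∅.

none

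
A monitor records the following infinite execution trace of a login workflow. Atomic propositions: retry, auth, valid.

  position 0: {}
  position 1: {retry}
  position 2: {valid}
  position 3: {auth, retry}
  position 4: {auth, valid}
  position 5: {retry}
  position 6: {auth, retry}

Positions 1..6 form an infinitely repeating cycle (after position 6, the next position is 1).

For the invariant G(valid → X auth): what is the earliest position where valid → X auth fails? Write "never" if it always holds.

4

Check valid → X auth at each position in order: 0 ✓, 1 ✓, 2 ✓, 3 ✓.
At position 4 the labels are {auth, valid} and the next position 5 has {retry}, so valid → X auth is false there. This is the first violation.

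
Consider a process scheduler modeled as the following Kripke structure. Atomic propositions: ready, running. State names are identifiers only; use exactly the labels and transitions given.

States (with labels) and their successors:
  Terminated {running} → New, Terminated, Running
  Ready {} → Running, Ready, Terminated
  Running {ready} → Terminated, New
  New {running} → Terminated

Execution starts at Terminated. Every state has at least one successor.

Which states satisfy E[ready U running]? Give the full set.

States satisfying ready: {Running}.
States satisfying running: {Terminated, New}.
States satisfying E[ready U running]: {Terminated, Running, New}.

{Terminated, Running, New}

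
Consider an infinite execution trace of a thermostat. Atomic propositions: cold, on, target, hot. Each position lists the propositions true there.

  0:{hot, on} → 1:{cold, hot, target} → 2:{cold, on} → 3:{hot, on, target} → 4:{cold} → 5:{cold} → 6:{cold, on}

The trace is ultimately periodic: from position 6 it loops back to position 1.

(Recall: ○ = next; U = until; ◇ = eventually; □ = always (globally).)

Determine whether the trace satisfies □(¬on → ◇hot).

¬on → ◇hot holds at every position 0..6, and those are all positions ever visited, so □(¬on → ◇hot) holds.
Positions where ¬on holds: 1, 4, 5.
Check ◇hot at each: 1→ok, 4→ok, 5→ok.

Yes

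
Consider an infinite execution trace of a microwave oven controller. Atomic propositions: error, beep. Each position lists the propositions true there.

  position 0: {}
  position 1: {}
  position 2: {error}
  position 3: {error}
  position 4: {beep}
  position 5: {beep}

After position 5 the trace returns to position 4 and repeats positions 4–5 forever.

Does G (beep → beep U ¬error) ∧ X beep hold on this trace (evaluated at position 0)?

beep → beep U ¬error holds at every position 0..5, and those are all positions ever visited, so G (beep → beep U ¬error) holds.
Positions where beep holds: 4, 5.
Check beep U ¬error at each: 4→ok, 5→ok.
The position after 0 is 1; beep is false there.
At position 0: G (beep → beep U ¬error) is true; X beep is false; so G (beep → beep U ¬error) ∧ X beep is false.

No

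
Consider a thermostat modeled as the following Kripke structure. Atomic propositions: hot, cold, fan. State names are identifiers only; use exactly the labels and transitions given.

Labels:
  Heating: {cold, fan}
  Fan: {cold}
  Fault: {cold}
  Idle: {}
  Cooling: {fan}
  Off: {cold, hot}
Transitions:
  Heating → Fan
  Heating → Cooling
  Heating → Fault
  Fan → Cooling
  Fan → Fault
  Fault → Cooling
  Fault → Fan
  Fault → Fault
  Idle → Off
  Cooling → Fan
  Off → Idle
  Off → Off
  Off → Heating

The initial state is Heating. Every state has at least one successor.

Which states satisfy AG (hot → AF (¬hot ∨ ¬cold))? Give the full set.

{Heating, Fan, Fault, Cooling}

States satisfying hot → AF (¬hot ∨ ¬cold): {Heating, Fan, Fault, Idle, Cooling}.
States satisfying AG (hot → AF (¬hot ∨ ¬cold)): {Heating, Fan, Fault, Cooling}.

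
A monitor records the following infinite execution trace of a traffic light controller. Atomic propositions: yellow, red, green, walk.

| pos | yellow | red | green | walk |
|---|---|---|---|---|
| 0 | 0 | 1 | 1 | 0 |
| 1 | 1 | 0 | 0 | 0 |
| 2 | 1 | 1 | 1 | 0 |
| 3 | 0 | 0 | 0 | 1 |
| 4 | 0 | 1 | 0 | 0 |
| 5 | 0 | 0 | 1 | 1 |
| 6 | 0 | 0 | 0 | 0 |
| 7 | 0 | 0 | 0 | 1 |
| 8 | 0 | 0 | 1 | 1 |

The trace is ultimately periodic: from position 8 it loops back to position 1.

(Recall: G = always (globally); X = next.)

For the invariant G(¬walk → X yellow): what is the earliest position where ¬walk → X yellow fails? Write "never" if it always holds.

Check ¬walk → X yellow at each position in order: 0 ✓, 1 ✓.
At position 2 the labels are {green, red, yellow} and the next position 3 has {walk}, so ¬walk → X yellow is false there. This is the first violation.

2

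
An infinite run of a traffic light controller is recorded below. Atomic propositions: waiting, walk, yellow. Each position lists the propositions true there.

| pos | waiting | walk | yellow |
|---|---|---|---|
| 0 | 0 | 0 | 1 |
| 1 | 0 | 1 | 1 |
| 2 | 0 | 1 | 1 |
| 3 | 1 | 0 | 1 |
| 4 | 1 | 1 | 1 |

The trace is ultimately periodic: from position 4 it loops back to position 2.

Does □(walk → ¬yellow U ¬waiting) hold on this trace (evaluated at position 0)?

walk → ¬yellow U ¬waiting must hold at every position from 0 onward. It fails at position 4, so □(walk → ¬yellow U ¬waiting) is false.
Positions where walk holds: 1, 2, 4.
Check ¬yellow U ¬waiting at each: 1→ok, 2→ok, 4→fails.

Does not hold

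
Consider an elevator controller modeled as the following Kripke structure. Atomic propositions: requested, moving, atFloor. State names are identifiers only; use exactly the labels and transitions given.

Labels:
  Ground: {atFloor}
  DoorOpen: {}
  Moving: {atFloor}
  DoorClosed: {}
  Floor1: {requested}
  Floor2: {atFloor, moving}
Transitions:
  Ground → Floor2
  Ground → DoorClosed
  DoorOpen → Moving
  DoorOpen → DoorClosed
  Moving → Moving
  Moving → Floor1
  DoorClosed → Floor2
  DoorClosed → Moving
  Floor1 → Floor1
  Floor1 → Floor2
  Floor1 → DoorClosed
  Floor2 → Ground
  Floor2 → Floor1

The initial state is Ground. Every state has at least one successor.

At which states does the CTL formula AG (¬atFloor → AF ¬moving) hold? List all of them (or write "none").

States satisfying ¬atFloor → AF ¬moving: {Ground, DoorOpen, Moving, DoorClosed, Floor1, Floor2}.
States satisfying AG (¬atFloor → AF ¬moving): {Ground, DoorOpen, Moving, DoorClosed, Floor1, Floor2}.

{Ground, DoorOpen, Moving, DoorClosed, Floor1, Floor2}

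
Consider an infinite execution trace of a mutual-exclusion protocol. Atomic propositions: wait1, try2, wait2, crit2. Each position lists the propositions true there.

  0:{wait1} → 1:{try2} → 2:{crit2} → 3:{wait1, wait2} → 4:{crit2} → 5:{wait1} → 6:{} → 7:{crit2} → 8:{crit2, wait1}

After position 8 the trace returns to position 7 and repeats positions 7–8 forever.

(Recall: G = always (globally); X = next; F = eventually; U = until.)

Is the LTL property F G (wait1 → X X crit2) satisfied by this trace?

Satisfied

G (wait1 → X X crit2) holds at position 4, which is reachable from 0, so F G (wait1 → X X crit2) holds.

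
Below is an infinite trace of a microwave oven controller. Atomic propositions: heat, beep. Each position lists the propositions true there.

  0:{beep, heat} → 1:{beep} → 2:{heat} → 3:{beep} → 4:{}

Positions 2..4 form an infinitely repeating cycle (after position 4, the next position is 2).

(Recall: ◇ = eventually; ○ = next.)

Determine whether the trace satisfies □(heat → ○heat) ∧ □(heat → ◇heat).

heat → ○heat must hold at every position from 0 onward. It fails at position 0, so □(heat → ○heat) is false.
Positions where heat holds: 0, 2.
Check ○heat at each: 0→fails, 2→fails.
heat → ◇heat holds at every position 0..4, and those are all positions ever visited, so □(heat → ◇heat) holds.
Positions where heat holds: 0, 2.
Check ◇heat at each: 0→ok, 2→ok.
At position 0: □(heat → ○heat) is false; □(heat → ◇heat) is true; so □(heat → ○heat) ∧ □(heat → ◇heat) is false.

Does not hold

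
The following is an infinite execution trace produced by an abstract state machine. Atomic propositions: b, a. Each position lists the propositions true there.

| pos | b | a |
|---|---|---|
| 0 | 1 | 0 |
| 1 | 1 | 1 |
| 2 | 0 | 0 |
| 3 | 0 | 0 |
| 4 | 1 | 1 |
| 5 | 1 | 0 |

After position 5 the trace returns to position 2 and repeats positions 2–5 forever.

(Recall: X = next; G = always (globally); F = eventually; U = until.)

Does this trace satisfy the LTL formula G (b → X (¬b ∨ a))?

Does not hold

b → X (¬b ∨ a) must hold at every position from 0 onward. It fails at position 4, so G (b → X (¬b ∨ a)) is false.
Positions where b holds: 0, 1, 4, 5.
Check X (¬b ∨ a) at each: 0→ok, 1→ok, 4→fails, 5→ok.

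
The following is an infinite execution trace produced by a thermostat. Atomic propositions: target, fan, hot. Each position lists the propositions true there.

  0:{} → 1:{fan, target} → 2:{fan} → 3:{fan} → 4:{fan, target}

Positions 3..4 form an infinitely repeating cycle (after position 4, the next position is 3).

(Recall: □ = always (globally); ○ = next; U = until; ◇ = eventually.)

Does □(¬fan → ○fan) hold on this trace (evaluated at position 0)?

Satisfied

¬fan → ○fan holds at every position 0..4, and those are all positions ever visited, so □(¬fan → ○fan) holds.
Positions where ¬fan holds: 0.
Check ○fan at each: 0→ok.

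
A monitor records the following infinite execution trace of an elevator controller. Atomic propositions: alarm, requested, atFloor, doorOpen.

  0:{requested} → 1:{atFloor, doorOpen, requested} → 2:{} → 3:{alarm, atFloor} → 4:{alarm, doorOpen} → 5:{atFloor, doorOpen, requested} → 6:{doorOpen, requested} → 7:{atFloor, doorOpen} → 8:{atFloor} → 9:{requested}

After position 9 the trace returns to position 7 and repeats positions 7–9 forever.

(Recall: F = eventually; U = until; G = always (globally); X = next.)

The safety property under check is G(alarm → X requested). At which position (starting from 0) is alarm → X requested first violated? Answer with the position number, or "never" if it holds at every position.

3

Check alarm → X requested at each position in order: 0 ✓, 1 ✓, 2 ✓.
At position 3 the labels are {alarm, atFloor} and the next position 4 has {alarm, doorOpen}, so alarm → X requested is false there. This is the first violation.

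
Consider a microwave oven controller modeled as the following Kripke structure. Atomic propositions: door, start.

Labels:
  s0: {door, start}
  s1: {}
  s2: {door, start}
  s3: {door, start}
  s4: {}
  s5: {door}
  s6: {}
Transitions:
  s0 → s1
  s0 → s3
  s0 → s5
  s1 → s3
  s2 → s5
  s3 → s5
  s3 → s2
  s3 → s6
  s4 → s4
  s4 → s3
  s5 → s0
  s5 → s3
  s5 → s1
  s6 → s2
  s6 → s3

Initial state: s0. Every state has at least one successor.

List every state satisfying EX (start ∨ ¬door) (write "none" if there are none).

States satisfying start ∨ ¬door: {s0, s1, s2, s3, s4, s6}.
States satisfying EX (start ∨ ¬door): {s0, s1, s3, s4, s5, s6}.

{s0, s1, s3, s4, s5, s6}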